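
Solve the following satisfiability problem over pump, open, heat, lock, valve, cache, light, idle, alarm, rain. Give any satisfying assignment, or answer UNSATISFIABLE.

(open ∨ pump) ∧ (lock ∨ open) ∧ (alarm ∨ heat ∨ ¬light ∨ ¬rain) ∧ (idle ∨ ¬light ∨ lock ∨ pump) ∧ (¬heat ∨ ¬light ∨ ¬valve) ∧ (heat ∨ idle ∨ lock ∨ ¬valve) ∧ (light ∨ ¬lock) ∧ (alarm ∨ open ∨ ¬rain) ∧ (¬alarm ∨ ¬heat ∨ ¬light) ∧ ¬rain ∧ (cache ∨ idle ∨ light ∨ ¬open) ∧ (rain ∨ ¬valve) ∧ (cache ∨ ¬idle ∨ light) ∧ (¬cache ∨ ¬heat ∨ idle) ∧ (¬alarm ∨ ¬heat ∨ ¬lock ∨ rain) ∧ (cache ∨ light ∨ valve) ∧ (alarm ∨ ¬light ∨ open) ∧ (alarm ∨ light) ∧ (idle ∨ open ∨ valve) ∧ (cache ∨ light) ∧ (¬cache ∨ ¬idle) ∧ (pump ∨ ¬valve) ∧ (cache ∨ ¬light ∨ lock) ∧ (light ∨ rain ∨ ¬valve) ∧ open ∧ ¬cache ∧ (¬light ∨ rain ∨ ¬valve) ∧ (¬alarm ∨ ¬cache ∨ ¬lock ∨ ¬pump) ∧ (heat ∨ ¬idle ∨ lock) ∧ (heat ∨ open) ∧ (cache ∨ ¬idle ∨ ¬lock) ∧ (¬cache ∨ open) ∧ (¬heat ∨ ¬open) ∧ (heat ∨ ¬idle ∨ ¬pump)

Unit clause (¬rain) forces rain = False.
In (rain ∨ ¬valve) only ¬valve is left, so valve = False.
Unit clause (open) forces open = True.
Unit clause (¬cache) forces cache = False.
In (¬heat ∨ ¬open) only ¬heat is left, so heat = False.
In (cache ∨ light ∨ valve) only light is left, so light = True.
In (cache ∨ ¬light ∨ lock) only lock is left, so lock = True.
In (cache ∨ ¬idle ∨ ¬lock) only ¬idle is left, so idle = False.
Set pump = False.
Set alarm = False.
All clauses satisfied.

pump: False; open: True; heat: False; lock: True; valve: False; cache: False; light: True; idle: False; alarm: False; rain: False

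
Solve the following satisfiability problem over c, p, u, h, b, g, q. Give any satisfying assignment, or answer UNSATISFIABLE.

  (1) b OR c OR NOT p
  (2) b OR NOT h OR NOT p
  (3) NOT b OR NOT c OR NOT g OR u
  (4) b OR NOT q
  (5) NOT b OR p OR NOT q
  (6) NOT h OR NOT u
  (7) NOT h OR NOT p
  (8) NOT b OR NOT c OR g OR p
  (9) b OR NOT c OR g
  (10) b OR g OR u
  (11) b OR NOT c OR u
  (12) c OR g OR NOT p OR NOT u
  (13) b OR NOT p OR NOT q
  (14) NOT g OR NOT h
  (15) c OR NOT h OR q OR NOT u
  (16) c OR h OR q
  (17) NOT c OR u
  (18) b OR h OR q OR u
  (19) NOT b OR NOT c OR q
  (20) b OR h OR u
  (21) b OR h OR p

c = True, p = True, u = True, h = False, b = False, g = True, q = False

Set c = True.
  then (NOT c OR u) forces u = True.
  then (NOT h OR NOT u) forces h = False.
Try p = False:
  (b OR h OR p) forces b = True.
  (NOT b OR p OR NOT q) forces q = False.
  clause (NOT b OR NOT c OR q) is falsified — backtrack.
So p = True.
Set b = False.
  then (b OR NOT q) forces q = False.
  then (b OR NOT c OR g) forces g = True.
All clauses satisfied.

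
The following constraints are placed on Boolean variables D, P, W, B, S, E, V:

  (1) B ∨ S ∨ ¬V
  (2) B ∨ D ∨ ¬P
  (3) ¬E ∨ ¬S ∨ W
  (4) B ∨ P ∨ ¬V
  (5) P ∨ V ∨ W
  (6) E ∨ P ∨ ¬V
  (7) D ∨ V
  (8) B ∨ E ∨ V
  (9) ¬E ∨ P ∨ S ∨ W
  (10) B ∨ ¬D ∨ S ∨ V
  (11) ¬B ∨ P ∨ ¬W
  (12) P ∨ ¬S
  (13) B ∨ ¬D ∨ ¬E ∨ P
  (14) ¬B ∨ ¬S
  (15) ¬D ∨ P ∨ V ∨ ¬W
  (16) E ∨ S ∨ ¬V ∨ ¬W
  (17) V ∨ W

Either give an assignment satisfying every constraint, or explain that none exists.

Set D = False.
  then (D ∨ V) forces V = True.
Try P = False:
  (B ∨ P ∨ ¬V) forces B = True.
  (E ∨ P ∨ ¬V) forces E = True.
  (¬B ∨ P ∨ ¬W) forces W = False.
  (¬E ∨ ¬S ∨ W) forces S = False.
  clause (¬E ∨ P ∨ S ∨ W) is falsified — backtrack.
So P = True.
  then (B ∨ D ∨ ¬P) forces B = True.
  then (¬B ∨ ¬S) forces S = False.
Set W = False.
Set E = False.
All clauses satisfied.

D = False, P = True, W = False, B = True, S = False, E = False, V = True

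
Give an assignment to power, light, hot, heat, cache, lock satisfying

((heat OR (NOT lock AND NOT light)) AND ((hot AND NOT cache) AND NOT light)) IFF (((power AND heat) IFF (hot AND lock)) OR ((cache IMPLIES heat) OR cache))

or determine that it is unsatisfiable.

power=F, light=F, hot=T, heat=T, cache=F, lock=F

  ((heat OR (NOT lock AND NOT light)) AND ((hot AND NOT cache) AND NOT light)) IFF (((power AND heat) IFF (hot AND lock)) OR ((cache IMPLIES heat) OR cache)) = True
    (heat OR (NOT lock AND NOT light)) AND ((hot AND NOT cache) AND NOT light) = True
      heat OR (NOT lock AND NOT light) = True
        NOT lock AND NOT light = True
          NOT lock = True
          NOT light = True
      (hot AND NOT cache) AND NOT light = True
        hot AND NOT cache = True
          NOT cache = True
        NOT light = True
    ((power AND heat) IFF (hot AND lock)) OR ((cache IMPLIES heat) OR cache) = True
      (power AND heat) IFF (hot AND lock) = True
        power AND heat = False
        hot AND lock = False
      (cache IMPLIES heat) OR cache = True
        cache IMPLIES heat = True
The formula evaluates to True.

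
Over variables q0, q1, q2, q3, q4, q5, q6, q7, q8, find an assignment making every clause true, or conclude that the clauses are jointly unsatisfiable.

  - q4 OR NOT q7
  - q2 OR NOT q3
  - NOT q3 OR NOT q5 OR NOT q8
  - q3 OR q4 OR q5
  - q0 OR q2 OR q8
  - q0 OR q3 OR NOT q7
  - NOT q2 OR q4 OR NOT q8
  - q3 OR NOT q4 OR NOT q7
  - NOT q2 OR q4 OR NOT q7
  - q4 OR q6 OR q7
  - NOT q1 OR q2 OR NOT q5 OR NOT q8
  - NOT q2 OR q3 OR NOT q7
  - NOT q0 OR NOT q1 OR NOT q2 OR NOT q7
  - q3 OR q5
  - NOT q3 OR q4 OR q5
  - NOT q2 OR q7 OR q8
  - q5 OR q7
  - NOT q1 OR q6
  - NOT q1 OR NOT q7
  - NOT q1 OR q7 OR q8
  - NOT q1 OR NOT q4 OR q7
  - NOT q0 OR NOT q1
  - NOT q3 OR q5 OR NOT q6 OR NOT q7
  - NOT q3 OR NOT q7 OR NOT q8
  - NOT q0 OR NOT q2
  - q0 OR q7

q0: True, q1: False, q2: False, q3: False, q4: False, q5: True, q6: True, q7: False, q8: False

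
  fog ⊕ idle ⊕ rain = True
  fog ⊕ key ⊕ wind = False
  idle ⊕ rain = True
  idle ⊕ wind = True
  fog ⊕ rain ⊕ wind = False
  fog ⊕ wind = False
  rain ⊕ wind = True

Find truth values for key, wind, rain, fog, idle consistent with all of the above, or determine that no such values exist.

Adding constraints 3, 4, 7 mod 2: every variable appears an even number of times on the left, so the left side is 0.
But the right sides sum to 1 (mod 2). 0 ≠ 1 — the system is inconsistent.

No satisfying assignment exists.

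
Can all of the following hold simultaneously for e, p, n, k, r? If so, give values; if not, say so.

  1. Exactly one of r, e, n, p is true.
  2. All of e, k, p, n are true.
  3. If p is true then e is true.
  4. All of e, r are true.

The formula is unsatisfiable.

Case e = True:
  (1) with e=T forces r = False.
  Constraint (4) is violated (r=F) — contradiction.
Case e = False:
  Constraint (2) is violated (e=F) — contradiction.
Both cases fail — unsatisfiable.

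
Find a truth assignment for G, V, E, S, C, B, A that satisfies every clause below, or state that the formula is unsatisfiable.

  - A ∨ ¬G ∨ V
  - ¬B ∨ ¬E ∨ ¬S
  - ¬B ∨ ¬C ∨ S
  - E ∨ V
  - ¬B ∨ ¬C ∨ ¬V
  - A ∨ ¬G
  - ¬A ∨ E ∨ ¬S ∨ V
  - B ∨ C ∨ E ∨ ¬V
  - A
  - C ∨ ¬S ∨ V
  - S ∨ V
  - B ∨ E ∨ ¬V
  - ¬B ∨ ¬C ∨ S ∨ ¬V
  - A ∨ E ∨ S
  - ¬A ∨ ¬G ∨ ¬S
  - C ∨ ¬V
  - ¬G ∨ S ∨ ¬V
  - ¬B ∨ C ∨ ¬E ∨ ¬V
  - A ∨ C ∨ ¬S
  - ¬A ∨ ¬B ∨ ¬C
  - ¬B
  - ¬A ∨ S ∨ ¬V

Unit clause (A) forces A = True.
Unit clause (¬B) forces B = False.
Try G = True:
  (¬A ∨ ¬G ∨ ¬S) forces S = False.
  (S ∨ V) forces V = True.
  clause (¬G ∨ S ∨ ¬V) is falsified — backtrack.
So G = False.
Set V = True.
  then (B ∨ E ∨ ¬V) forces E = True.
  then (C ∨ ¬V) forces C = True.
  then (¬A ∨ S ∨ ¬V) forces S = True.
All clauses satisfied.

G=F, V=T, E=T, S=T, C=T, B=F, A=T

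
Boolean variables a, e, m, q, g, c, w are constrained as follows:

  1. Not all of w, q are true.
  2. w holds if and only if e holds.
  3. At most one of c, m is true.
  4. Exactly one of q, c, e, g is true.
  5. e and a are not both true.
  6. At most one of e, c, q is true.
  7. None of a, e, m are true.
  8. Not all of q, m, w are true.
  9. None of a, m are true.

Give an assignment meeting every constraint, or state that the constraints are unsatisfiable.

a = False, e = False, m = False, q = False, g = False, c = True, w = False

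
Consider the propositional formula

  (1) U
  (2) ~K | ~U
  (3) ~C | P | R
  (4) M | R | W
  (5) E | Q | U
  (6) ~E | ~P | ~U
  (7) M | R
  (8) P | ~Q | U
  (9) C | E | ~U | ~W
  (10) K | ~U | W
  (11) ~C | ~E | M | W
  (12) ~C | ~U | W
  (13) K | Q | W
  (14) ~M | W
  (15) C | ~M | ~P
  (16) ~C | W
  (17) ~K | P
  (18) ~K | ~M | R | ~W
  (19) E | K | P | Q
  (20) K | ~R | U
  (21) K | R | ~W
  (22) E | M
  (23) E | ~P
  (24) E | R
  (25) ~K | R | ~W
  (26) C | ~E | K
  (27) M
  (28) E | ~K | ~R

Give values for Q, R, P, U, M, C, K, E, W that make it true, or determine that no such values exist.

Unit clause (U) forces U = True.
In (~K | ~U) only ~K is left, so K = False.
In (K | ~U | W) only W is left, so W = True.
In (K | R | ~W) only R is left, so R = True.
Unit clause (M) forces M = True.
Set Q = True.
Try P = True:
  (~E | ~P | ~U) forces E = False.
  clause (E | ~P) is falsified — backtrack.
So P = False.
Set C = True.
Set E = False.
All clauses satisfied.

Q: True, R: True, P: False, U: True, M: True, C: True, K: False, E: False, W: True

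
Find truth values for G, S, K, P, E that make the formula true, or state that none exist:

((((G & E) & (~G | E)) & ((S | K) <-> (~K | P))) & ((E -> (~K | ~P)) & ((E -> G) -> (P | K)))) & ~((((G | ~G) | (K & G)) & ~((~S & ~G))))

No satisfying assignment exists.

Case G = True: the conjunct ~((((G | ~G) | (K & G)) & ~((~S & ~G)))) becomes ~((True & True)) = False.
Case G = False: the conjunct G is False.
Both cases fail — unsatisfiable.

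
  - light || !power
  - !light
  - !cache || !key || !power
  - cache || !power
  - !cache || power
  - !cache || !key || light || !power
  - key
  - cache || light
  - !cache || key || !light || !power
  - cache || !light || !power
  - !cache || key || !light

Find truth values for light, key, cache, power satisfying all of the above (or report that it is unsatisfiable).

UNSATISFIABLE

Case light = True:
  Clause (!light) is falsified — contradiction.
Case light = False:
  (light || !power) forces power = False.
  (!cache || power) forces cache = False.
  Clause (cache || light) is falsified — contradiction.
Both cases fail, so the formula is unsatisfiable.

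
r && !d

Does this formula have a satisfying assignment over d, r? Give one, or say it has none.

d=F, r=T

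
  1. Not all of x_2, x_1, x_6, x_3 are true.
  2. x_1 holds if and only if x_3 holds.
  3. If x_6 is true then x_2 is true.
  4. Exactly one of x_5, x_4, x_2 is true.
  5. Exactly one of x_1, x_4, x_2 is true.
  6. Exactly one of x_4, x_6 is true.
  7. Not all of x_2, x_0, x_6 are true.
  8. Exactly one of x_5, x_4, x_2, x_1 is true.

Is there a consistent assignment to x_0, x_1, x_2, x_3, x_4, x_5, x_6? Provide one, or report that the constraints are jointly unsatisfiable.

x_0=T, x_1=F, x_2=F, x_3=F, x_4=T, x_5=F, x_6=F

  (1) {x_2, x_1, x_6, x_3}: 0/4 true — not all ✓
  (2) x_1=F, x_3=F — same ✓
  (3) x_6=F ⇒ x_2: vacuous ✓
  (4) {x_5, x_4, x_2}: 1 true — exactly one ✓
  (5) {x_1, x_4, x_2}: 1 true — exactly one ✓
  (6) {x_4, x_6}: 1 true — exactly one ✓
  (7) {x_2, x_0, x_6}: 1/3 true — not all ✓
  (8) {x_5, x_4, x_2, x_1}: 1 true — exactly one ✓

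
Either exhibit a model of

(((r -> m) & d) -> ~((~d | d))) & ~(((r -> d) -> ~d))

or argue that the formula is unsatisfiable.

r=T; m=F; d=T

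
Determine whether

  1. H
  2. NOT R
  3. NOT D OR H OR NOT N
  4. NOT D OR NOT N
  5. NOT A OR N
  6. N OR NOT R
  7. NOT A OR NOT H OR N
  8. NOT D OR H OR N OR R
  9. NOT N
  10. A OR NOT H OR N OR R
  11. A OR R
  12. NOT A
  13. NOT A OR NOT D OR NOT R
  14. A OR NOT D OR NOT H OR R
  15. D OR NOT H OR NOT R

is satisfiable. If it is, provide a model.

Case A = True:
  Clause (NOT A) is falsified — contradiction.
Case A = False:
  (H) forces H = True.
  (NOT R) forces R = False.
  Clause (A OR R) is falsified — contradiction.
Both cases fail, so the formula is unsatisfiable.

The formula is unsatisfiable.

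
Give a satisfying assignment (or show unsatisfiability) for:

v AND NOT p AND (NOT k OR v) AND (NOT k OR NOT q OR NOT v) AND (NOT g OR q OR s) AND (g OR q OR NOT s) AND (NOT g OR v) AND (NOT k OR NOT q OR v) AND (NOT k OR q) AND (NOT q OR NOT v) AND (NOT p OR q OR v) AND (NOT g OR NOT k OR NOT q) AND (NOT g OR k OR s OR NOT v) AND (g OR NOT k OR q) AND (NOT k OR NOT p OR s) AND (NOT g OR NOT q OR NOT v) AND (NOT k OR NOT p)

g = True, p = False, q = False, v = True, s = True, k = False

Unit clause (v) forces v = True.
Unit clause (NOT p) forces p = False.
In (NOT q OR NOT v) only NOT q is left, so q = False.
In (NOT k OR q) only NOT k is left, so k = False.
Set g = True.
  then (NOT g OR q OR s) forces s = True.
All clauses satisfied.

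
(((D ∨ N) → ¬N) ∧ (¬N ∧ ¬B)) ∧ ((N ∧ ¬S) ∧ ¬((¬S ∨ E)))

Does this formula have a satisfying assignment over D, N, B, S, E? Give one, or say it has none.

Unsatisfiable

Case N = True: the conjunct (D ∨ N) → ¬N becomes (D ∨ True) → ¬True = False.
Case N = False: the conjunct N is False.
Both cases fail — unsatisfiable.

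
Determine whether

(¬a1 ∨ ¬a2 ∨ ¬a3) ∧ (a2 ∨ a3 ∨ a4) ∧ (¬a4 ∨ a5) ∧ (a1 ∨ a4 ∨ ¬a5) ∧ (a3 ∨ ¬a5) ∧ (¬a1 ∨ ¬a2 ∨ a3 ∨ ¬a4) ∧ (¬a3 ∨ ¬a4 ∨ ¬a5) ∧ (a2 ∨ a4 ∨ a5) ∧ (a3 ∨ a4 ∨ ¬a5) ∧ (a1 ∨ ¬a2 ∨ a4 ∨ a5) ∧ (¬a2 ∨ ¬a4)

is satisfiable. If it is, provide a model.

Set a1 = True.
Set a2 = True.
  then (¬a1 ∨ ¬a2 ∨ ¬a3) forces a3 = False.
  then (a3 ∨ ¬a5) forces a5 = False.
  then (¬a1 ∨ ¬a2 ∨ a3 ∨ ¬a4) forces a4 = False.
All clauses satisfied.

a1=T, a2=T, a3=F, a4=F, a5=F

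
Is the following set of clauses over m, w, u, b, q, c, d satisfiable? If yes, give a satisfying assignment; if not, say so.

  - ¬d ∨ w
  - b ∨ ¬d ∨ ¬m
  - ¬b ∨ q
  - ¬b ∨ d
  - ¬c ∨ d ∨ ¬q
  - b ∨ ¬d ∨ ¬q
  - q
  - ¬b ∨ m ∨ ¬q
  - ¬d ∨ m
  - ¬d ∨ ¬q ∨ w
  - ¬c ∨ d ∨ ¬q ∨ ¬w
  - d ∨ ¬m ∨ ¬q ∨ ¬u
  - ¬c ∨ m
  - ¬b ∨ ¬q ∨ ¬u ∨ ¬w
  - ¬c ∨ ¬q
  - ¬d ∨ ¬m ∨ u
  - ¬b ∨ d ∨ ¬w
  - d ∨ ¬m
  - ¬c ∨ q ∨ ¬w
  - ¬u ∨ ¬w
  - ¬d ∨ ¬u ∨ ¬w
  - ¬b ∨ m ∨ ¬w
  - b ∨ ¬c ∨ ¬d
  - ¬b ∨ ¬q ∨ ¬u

m: False; w: False; u: False; b: False; q: True; c: False; d: False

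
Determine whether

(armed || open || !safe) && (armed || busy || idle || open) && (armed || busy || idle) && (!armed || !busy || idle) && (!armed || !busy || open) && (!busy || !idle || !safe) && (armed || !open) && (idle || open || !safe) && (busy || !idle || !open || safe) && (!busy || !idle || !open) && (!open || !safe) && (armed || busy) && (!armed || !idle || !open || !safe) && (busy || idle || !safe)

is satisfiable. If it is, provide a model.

idle=T, safe=F, busy=F, armed=T, open=F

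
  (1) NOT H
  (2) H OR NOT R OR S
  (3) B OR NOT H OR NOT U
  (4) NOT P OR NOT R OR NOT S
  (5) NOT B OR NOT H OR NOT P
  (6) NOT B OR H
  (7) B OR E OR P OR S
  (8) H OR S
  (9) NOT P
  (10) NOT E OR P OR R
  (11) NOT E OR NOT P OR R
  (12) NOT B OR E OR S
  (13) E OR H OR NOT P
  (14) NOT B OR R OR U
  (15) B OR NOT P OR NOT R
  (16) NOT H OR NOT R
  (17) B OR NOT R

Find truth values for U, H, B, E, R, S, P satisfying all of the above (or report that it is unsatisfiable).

U: False, H: False, B: False, E: False, R: False, S: True, P: False

Unit clause (NOT H) forces H = False.
In (NOT B OR H) only NOT B is left, so B = False.
In (H OR S) only S is left, so S = True.
Unit clause (NOT P) forces P = False.
In (B OR NOT R) only NOT R is left, so R = False.
In (NOT E OR P OR R) only NOT E is left, so E = False.
Set U = False.
All clauses satisfied.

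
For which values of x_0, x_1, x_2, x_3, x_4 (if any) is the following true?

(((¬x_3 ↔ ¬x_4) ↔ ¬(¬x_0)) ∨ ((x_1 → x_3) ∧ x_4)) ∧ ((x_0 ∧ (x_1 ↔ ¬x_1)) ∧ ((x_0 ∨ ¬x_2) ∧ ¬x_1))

The conjunct x_1 ↔ ¬x_1 is unsatisfiable on its own:
  x_1=F: evaluates to False.
  x_1=T: evaluates to False.
So the whole conjunction is unsatisfiable.

UNSATISFIABLE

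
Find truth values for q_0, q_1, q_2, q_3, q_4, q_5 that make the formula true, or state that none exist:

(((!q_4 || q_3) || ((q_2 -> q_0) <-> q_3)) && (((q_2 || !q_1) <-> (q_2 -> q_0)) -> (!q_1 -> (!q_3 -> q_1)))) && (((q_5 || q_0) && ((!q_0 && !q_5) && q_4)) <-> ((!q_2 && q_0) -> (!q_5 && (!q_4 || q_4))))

q_0 = True, q_1 = False, q_2 = False, q_3 = True, q_4 = False, q_5 = True

  ((!q_4 || q_3) || ((q_2 -> q_0) <-> q_3)) && (((q_2 || !q_1) <-> (q_2 -> q_0)) -> (!q_1 -> (!q_3 -> q_1))) = True
    (!q_4 || q_3) || ((q_2 -> q_0) <-> q_3) = True
      !q_4 || q_3 = True
        !q_4 = True
      (q_2 -> q_0) <-> q_3 = True
        q_2 -> q_0 = True
    ((q_2 || !q_1) <-> (q_2 -> q_0)) -> (!q_1 -> (!q_3 -> q_1)) = True
      (q_2 || !q_1) <-> (q_2 -> q_0) = True
        q_2 || !q_1 = True
          !q_1 = True
        q_2 -> q_0 = True
      !q_1 -> (!q_3 -> q_1) = True
        !q_1 = True
        !q_3 -> q_1 = True
          !q_3 = False
  ((q_5 || q_0) && ((!q_0 && !q_5) && q_4)) <-> ((!q_2 && q_0) -> (!q_5 && (!q_4 || q_4))) = True
    (q_5 || q_0) && ((!q_0 && !q_5) && q_4) = False
      q_5 || q_0 = True
      (!q_0 && !q_5) && q_4 = False
        !q_0 && !q_5 = False
          !q_0 = False
          !q_5 = False
    (!q_2 && q_0) -> (!q_5 && (!q_4 || q_4)) = False
      !q_2 && q_0 = True
        !q_2 = True
      !q_5 && (!q_4 || q_4) = False
        !q_5 = False
        !q_4 || q_4 = True
          !q_4 = True
Both conjuncts True, so the formula holds.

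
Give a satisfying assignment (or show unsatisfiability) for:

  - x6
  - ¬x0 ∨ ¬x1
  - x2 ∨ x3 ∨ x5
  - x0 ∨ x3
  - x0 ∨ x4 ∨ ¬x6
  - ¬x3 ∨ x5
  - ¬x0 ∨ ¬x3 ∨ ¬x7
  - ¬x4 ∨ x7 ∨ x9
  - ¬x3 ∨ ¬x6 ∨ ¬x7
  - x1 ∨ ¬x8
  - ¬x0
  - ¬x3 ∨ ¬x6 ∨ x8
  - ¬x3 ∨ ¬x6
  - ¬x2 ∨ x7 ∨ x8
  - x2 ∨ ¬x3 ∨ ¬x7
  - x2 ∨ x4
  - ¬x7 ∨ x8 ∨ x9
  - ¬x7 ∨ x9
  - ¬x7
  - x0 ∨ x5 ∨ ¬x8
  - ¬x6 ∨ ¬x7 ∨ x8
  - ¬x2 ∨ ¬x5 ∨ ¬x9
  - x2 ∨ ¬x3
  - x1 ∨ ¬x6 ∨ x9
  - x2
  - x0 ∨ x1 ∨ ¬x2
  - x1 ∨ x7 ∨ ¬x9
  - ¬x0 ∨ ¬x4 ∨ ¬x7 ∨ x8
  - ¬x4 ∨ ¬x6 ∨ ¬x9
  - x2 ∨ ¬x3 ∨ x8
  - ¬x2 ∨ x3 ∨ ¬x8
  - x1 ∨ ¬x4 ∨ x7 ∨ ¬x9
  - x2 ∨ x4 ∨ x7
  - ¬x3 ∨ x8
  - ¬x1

The formula is unsatisfiable.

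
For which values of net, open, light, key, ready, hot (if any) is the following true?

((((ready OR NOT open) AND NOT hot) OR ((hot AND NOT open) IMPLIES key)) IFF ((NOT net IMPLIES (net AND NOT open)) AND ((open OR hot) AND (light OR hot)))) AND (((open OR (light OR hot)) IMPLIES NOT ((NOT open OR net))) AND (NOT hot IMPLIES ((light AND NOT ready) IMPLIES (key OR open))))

Case open = True: the formula simplifies to (net AND (light OR hot)) AND NOT net.
  net = True: the conjunct NOT net is False.
  net = False: the conjunct net is False.
Case open = False: the formula simplifies to ((NOT hot OR (hot IMPLIES key)) IFF ((NOT net IMPLIES net) AND (hot AND (light OR hot)))) AND (NOT ((light OR hot)) AND (NOT hot IMPLIES ((light AND NOT ready) IMPLIES key))).
  hot = True: the conjunct NOT ((light OR hot)) becomes NOT ((light OR True)) = False.
  hot = False: the conjunct (NOT hot OR (hot IMPLIES key)) IFF ((NOT net IMPLIES net) AND (hot AND (light OR hot))) becomes (True OR True) IFF ((NOT net IMPLIES net) AND False) = False.
Both cases fail — unsatisfiable.

No satisfying assignment exists.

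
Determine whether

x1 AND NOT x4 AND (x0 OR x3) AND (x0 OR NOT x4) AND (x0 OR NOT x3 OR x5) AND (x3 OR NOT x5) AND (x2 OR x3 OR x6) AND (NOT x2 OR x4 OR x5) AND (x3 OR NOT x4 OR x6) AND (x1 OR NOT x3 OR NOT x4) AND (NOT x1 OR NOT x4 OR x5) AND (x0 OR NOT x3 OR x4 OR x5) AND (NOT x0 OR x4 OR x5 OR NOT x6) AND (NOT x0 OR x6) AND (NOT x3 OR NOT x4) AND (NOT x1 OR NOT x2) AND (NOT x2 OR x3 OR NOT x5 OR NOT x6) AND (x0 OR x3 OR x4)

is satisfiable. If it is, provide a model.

Unit clause (x1) forces x1 = True.
Unit clause (NOT x4) forces x4 = False.
In (NOT x1 OR NOT x2) only NOT x2 is left, so x2 = False.
Set x0 = False.
  then (x0 OR x3) forces x3 = True.
  then (x0 OR NOT x3 OR x5) forces x5 = True.
Set x6 = True.
All clauses satisfied.

x0 = False, x1 = True, x2 = False, x3 = True, x4 = False, x5 = True, x6 = True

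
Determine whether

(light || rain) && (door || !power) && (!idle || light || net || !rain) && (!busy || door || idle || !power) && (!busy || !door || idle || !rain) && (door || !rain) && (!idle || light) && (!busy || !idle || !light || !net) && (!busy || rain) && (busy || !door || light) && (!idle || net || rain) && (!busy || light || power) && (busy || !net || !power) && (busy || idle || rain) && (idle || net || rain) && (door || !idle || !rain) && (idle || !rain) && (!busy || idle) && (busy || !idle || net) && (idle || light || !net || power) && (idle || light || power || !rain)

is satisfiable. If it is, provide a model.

idle: True, door: True, rain: True, busy: False, net: True, light: True, power: False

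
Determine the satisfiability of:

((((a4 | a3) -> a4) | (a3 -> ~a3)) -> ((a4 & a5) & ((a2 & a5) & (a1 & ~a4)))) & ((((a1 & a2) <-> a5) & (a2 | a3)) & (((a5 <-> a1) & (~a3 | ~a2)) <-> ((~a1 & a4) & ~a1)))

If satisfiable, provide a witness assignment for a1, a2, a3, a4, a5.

a1=F, a2=T, a3=T, a4=F, a5=F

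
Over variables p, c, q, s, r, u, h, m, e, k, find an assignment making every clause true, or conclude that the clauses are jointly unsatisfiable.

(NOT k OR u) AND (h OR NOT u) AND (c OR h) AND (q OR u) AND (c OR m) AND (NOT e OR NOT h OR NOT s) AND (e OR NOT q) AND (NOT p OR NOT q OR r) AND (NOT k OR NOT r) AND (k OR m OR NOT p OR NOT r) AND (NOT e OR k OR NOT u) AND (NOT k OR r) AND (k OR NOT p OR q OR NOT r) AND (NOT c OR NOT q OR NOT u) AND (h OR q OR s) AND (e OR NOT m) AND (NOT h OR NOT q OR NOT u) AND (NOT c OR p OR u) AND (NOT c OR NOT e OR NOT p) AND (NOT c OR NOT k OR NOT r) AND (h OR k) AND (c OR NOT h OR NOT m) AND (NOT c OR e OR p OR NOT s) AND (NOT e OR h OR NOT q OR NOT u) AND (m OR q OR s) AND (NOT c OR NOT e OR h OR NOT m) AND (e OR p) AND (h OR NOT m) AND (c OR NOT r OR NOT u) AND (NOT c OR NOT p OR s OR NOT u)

Set p = True.
Try c = False:
  (c OR h) forces h = True.
  (c OR m) forces m = True.
  clause (c OR NOT h OR NOT m) is falsified — backtrack.
So c = True.
  then (NOT c OR NOT e OR NOT p) forces e = False.
  then (e OR NOT q) forces q = False.
  then (e OR NOT m) forces m = False.
  then (m OR q OR s) forces s = True.
  then (q OR u) forces u = True.
  then (h OR NOT u) forces h = True.
Set r = False.
  then (NOT k OR r) forces k = False.
All clauses satisfied.

p = True, c = True, q = False, s = True, r = False, u = True, h = True, m = False, e = False, k = False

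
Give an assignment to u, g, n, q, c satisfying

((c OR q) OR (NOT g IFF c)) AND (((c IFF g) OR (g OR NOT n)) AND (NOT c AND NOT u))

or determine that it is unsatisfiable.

u=F; g=T; n=F; q=F; c=F

  (c OR q) OR (NOT g IFF c) = True
    c OR q = False
    NOT g IFF c = True
      NOT g = False
  ((c IFF g) OR (g OR NOT n)) AND (NOT c AND NOT u) = True
    (c IFF g) OR (g OR NOT n) = True
      c IFF g = False
      g OR NOT n = True
        NOT n = True
    NOT c AND NOT u = True
      NOT c = True
      NOT u = True
Both conjuncts True, so the formula holds.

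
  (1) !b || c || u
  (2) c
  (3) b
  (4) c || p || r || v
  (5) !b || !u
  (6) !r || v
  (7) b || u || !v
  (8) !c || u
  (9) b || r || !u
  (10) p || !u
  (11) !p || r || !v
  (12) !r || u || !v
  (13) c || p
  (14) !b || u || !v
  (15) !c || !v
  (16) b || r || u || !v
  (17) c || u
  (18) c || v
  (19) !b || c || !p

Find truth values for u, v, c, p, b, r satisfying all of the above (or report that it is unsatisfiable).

The formula is unsatisfiable.

Case c = True:
  (b) forces b = True.
  (!b || !u) forces u = False.
  Clause (!c || u) is falsified — contradiction.
Case c = False:
  Clause (c) is falsified — contradiction.
Both cases fail, so the formula is unsatisfiable.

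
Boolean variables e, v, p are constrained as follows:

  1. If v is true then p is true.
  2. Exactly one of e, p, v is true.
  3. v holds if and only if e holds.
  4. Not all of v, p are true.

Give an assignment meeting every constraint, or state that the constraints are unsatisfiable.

e = False, v = False, p = True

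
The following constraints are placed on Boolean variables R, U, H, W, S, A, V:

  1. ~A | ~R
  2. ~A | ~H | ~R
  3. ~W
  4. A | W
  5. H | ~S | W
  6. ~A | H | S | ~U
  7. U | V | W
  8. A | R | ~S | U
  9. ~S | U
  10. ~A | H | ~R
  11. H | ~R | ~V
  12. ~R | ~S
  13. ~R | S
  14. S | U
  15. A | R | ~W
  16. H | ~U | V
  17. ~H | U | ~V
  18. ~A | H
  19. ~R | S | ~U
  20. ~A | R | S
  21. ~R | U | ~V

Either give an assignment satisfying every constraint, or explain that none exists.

R=F, U=T, H=T, W=F, S=T, A=T, V=F

Unit clause (~W) forces W = False.
In (A | W) only A is left, so A = True.
In (~A | H) only H is left, so H = True.
In (~A | ~R) only ~R is left, so R = False.
In (~A | R | S) only S is left, so S = True.
In (~S | U) only U is left, so U = True.
Set V = False.
All clauses satisfied.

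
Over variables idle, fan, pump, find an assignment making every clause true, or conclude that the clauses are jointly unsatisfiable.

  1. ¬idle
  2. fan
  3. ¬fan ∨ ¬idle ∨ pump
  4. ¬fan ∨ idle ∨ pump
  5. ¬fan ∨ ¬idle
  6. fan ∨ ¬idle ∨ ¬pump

Unit clause (¬idle) forces idle = False.
Unit clause (fan) forces fan = True.
In (¬fan ∨ idle ∨ pump) only pump is left, so pump = True.
All clauses satisfied.

idle=F, fan=T, pump=T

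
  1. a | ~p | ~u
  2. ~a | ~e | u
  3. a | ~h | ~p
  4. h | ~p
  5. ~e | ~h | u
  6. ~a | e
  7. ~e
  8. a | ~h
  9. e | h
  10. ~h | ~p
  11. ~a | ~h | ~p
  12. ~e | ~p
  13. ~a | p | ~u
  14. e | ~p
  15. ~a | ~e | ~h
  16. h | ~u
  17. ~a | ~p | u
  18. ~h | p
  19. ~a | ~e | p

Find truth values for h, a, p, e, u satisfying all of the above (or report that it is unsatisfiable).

Case e = True:
  Clause (~e) is falsified — contradiction.
Case e = False:
  (~a | e) forces a = False.
  (a | ~h) forces h = False.
  Clause (e | h) is falsified — contradiction.
Both cases fail, so the formula is unsatisfiable.

UNSATISFIABLE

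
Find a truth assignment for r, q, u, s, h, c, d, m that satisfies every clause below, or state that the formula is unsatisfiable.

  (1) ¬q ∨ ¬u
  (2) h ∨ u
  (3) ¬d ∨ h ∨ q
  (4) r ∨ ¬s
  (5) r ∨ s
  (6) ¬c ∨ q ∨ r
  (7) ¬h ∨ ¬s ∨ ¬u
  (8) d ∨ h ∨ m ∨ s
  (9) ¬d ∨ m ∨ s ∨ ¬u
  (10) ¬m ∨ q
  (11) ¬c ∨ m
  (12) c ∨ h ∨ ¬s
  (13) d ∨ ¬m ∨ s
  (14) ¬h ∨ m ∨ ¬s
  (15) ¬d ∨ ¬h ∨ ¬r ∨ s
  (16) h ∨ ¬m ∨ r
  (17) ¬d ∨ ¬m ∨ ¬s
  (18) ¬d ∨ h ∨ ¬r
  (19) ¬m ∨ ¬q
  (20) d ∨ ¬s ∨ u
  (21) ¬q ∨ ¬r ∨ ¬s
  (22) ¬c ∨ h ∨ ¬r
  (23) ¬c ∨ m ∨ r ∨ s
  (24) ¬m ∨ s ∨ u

Set r = True.
Set q = False.
  then (¬m ∨ q) forces m = False.
  then (¬c ∨ m) forces c = False.
Set u = True.
Set s = False.
  then (¬d ∨ m ∨ s ∨ ¬u) forces d = False.
  then (d ∨ h ∨ m ∨ s) forces h = True.
All clauses satisfied.

r = True, q = False, u = True, s = False, h = True, c = False, d = False, m = False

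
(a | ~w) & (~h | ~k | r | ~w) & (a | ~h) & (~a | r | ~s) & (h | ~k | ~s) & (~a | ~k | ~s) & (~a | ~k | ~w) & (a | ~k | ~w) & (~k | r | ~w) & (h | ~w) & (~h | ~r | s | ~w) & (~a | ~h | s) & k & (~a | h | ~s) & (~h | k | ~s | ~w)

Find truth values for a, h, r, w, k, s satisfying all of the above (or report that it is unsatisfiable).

Unit clause (k) forces k = True.
Set a = False.
  then (a | ~w) forces w = False.
  then (a | ~h) forces h = False.
  then (h | ~k | ~s) forces s = False.
Set r = True.
All clauses satisfied.

a=F, h=F, r=T, w=F, k=T, s=F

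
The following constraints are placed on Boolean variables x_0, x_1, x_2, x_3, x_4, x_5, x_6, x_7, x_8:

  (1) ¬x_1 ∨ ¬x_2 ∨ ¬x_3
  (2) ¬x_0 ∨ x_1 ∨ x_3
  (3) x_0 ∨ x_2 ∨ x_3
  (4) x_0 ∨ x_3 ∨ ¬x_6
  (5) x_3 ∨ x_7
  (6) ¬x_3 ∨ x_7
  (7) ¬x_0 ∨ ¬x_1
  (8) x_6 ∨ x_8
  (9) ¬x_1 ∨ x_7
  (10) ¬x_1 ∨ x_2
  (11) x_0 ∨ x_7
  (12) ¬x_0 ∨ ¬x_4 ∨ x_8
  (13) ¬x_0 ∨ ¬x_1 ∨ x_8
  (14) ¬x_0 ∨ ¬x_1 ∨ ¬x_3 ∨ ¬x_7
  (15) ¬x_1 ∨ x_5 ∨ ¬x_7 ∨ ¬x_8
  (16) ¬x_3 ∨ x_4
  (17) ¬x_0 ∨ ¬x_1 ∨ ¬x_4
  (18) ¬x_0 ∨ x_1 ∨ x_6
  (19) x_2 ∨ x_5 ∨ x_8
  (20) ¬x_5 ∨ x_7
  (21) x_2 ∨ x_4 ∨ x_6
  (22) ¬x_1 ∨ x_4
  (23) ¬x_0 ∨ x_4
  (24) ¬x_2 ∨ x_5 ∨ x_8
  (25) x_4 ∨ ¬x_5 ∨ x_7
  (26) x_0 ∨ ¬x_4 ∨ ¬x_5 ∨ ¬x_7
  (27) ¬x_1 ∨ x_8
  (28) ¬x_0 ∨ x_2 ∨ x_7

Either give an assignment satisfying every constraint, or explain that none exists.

x_0: False; x_1: False; x_2: True; x_3: True; x_4: True; x_5: False; x_6: True; x_7: True; x_8: True

Set x_0 = False.
  then (x_0 ∨ x_7) forces x_7 = True.
Set x_1 = False.
Set x_2 = True.
Set x_3 = True.
  then (¬x_3 ∨ x_4) forces x_4 = True.
  then (x_0 ∨ ¬x_4 ∨ ¬x_5 ∨ ¬x_7) forces x_5 = False.
  then (¬x_2 ∨ x_5 ∨ x_8) forces x_8 = True.
Set x_6 = True.
All clauses satisfied.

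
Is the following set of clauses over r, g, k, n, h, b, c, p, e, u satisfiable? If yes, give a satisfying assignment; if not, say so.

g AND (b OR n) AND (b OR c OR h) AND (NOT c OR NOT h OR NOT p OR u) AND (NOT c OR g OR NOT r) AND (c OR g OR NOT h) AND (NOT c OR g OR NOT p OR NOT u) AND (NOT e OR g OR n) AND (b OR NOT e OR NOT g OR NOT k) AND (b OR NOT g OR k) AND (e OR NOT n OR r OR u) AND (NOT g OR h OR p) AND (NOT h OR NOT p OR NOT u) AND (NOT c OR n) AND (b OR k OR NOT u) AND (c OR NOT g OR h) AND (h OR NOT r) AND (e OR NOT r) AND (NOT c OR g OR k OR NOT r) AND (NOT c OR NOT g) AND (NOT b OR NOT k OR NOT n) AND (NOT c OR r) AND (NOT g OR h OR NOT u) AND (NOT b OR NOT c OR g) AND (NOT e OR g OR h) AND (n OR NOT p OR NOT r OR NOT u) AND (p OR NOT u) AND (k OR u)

Unit clause (g) forces g = True.
In (NOT c OR NOT g) only NOT c is left, so c = False.
In (c OR NOT g OR h) only h is left, so h = True.
Set r = False.
Try k = False:
  (b OR NOT g OR k) forces b = True.
  (k OR u) forces u = True.
  (NOT h OR NOT p OR NOT u) forces p = False.
  clause (p OR NOT u) is falsified — backtrack.
So k = True.
Set n = False.
  then (b OR n) forces b = True.
Set p = True.
  then (NOT h OR NOT p OR NOT u) forces u = False.
Set e = False.
All clauses satisfied.

r: False, g: True, k: True, n: False, h: True, b: True, c: False, p: True, e: False, u: False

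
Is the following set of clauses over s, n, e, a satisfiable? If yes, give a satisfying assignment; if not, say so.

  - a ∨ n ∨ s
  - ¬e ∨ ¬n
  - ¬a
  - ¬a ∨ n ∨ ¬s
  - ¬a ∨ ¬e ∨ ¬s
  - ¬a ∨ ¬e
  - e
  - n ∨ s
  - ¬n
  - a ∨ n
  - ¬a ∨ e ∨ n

Case n = True:
  Clause (¬n) is falsified — contradiction.
Case n = False:
  (¬a) forces a = False.
  Clause (a ∨ n) is falsified — contradiction.
Both cases fail, so the formula is unsatisfiable.

Unsatisfiable — no assignment works.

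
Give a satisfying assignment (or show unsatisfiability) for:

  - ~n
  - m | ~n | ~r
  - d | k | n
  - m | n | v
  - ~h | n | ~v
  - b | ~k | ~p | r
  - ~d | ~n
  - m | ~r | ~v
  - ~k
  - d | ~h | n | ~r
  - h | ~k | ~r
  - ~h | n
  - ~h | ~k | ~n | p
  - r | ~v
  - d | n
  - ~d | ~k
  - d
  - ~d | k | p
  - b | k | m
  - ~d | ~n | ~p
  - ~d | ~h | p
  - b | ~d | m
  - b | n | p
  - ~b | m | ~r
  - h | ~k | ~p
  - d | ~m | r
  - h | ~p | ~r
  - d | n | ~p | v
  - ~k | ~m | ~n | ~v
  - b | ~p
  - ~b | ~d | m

Unit clause (~n) forces n = False.
Unit clause (~k) forces k = False.
In (~h | n) only ~h is left, so h = False.
In (d | n) only d is left, so d = True.
In (~d | k | p) only p is left, so p = True.
In (h | ~p | ~r) only ~r is left, so r = False.
In (b | ~p) only b is left, so b = True.
In (~b | ~d | m) only m is left, so m = True.
In (r | ~v) only ~v is left, so v = False.
All clauses satisfied.

p=T; r=F; m=T; n=F; h=F; k=F; b=T; d=T; v=F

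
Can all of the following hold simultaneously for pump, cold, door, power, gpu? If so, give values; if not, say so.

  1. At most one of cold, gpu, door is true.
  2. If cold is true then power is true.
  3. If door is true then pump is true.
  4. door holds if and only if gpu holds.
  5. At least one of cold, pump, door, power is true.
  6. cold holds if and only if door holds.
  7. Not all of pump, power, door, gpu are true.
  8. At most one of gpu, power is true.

pump=T; cold=F; door=F; power=F; gpu=F

  (1) {cold, gpu, door}: 0 true — at most one ✓
  (2) cold=F ⇒ power: vacuous ✓
  (3) door=F ⇒ pump: vacuous ✓
  (4) door=F, gpu=F — same ✓
  (5) {cold, pump, door, power}: 1 true — at least one ✓
  (6) cold=F, door=F — same ✓
  (7) {pump, power, door, gpu}: 1/4 true — not all ✓
  (8) {gpu, power}: 0 true — at most one ✓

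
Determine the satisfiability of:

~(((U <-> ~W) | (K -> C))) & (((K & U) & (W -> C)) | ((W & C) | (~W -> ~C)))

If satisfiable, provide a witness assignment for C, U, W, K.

C = False; U = True; W = True; K = True

  ~(((U <-> ~W) | (K -> C))) = True
    (U <-> ~W) | (K -> C) = False
      U <-> ~W = False
        ~W = False
      K -> C = False
  ((K & U) & (W -> C)) | ((W & C) | (~W -> ~C)) = True
    (K & U) & (W -> C) = False
      K & U = True
      W -> C = False
    (W & C) | (~W -> ~C) = True
      W & C = False
      ~W -> ~C = True
        ~W = False
        ~C = True
Both conjuncts True, so the formula holds.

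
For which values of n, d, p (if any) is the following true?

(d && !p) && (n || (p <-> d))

n: True; d: True; p: False

  d && !p = True
    !p = True
  n || (p <-> d) = True
    p <-> d = False
Both conjuncts True, so the formula holds.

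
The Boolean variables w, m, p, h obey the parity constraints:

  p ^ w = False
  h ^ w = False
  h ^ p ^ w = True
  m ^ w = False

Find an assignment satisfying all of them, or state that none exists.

w = True; m = True; p = True; h = True

p ^ w = T ^ T = False ✓
h ^ w = T ^ T = False ✓
h ^ p ^ w = T ^ T ^ T = True ✓
m ^ w = T ^ T = False ✓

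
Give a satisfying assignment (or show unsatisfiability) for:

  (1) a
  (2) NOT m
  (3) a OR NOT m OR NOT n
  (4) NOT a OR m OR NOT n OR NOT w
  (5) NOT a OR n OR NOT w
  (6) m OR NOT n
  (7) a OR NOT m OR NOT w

w = False, m = False, a = True, n = False

Unit clause (a) forces a = True.
Unit clause (NOT m) forces m = False.
In (m OR NOT n) only NOT n is left, so n = False.
In (NOT a OR n OR NOT w) only NOT w is left, so w = False.
All clauses satisfied.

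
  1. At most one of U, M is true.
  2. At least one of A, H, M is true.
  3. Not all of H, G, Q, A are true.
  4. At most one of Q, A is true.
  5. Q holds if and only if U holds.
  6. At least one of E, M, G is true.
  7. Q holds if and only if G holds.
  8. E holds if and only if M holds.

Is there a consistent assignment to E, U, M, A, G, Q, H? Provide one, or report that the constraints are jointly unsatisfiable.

E = False, U = True, M = False, A = False, G = True, Q = True, H = True

  (1) {U, M}: 1 true — at most one ✓
  (2) {A, H, M}: 1 true — at least one ✓
  (3) {H, G, Q, A}: 3/4 true — not all ✓
  (4) {Q, A}: 1 true — at most one ✓
  (5) Q=T, U=T — same ✓
  (6) {E, M, G}: 1 true — at least one ✓
  (7) Q=T, G=T — same ✓
  (8) E=F, M=F — same ✓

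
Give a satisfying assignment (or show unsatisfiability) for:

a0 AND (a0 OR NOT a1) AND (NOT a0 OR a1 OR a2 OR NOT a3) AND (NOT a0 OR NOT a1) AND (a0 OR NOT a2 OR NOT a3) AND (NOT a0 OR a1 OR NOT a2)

Unit clause (a0) forces a0 = True.
In (NOT a0 OR NOT a1) only NOT a1 is left, so a1 = False.
In (NOT a0 OR a1 OR NOT a2) only NOT a2 is left, so a2 = False.
In (NOT a0 OR a1 OR a2 OR NOT a3) only NOT a3 is left, so a3 = False.
All clauses satisfied.

a0: True, a1: False, a2: False, a3: False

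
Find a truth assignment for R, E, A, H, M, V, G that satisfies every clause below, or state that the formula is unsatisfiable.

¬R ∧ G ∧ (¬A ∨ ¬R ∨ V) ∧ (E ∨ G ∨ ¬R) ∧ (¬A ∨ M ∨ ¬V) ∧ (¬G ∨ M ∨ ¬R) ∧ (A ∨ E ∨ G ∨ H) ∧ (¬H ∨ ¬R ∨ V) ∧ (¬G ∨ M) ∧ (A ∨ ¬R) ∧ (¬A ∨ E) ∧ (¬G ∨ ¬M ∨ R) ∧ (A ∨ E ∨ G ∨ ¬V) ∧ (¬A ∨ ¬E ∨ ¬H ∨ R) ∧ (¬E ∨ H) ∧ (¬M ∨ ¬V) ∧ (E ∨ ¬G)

Case R = True:
  Clause (¬R) is falsified — contradiction.
Case R = False:
  (G) forces G = True.
  (¬G ∨ M) forces M = True.
  Clause (¬G ∨ ¬M ∨ R) is falsified — contradiction.
Both cases fail, so the formula is unsatisfiable.

Unsatisfiable — no assignment works.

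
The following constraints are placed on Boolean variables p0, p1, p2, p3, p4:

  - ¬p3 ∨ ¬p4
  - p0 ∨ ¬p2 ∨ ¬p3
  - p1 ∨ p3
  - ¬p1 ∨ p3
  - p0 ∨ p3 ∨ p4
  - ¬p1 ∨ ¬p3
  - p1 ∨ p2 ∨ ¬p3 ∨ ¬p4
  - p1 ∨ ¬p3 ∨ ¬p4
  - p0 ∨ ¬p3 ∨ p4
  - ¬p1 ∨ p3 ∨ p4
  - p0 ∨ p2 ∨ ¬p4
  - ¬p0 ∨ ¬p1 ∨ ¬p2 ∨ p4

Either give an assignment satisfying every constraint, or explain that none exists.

Set p0 = True.
Set p1 = False.
  then (p1 ∨ p3) forces p3 = True.
  then (p1 ∨ ¬p3 ∨ ¬p4) forces p4 = False.
Set p2 = False.
All clauses satisfied.

p0: True, p1: False, p2: False, p3: True, p4: False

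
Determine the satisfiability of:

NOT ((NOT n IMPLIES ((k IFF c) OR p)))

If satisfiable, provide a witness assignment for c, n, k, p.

c=T; n=F; k=F; p=F

  NOT ((NOT n IMPLIES ((k IFF c) OR p))) = True
    NOT n IMPLIES ((k IFF c) OR p) = False
      NOT n = True
      (k IFF c) OR p = False
        k IFF c = False
The formula evaluates to True.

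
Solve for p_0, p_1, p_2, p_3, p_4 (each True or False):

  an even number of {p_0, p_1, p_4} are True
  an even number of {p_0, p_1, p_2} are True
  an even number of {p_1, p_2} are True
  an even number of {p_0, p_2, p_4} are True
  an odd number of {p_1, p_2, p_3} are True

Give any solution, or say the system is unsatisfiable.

p_0: False, p_1: True, p_2: True, p_3: True, p_4: True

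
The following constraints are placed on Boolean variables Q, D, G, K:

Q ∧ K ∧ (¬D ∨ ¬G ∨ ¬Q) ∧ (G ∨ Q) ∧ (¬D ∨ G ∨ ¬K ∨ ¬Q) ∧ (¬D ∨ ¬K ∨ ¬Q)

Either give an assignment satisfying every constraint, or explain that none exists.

Unit clause (Q) forces Q = True.
Unit clause (K) forces K = True.
In (¬D ∨ ¬K ∨ ¬Q) only ¬D is left, so D = False.
Set G = True.
All clauses satisfied.

Q=T; D=F; G=T; K=T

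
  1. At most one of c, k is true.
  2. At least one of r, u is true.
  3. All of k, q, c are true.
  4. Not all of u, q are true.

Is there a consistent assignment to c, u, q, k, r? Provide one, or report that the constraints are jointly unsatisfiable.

Case c = True:
  (1) with c=T forces k = False.
  Constraint (3) is violated (k=F) — contradiction.
Case c = False:
  Constraint (3) is violated (c=F) — contradiction.
Both cases fail — unsatisfiable.

The formula is unsatisfiable.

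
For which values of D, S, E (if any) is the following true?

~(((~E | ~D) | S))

D = True; S = False; E = True

  ~(((~E | ~D) | S)) = True
    (~E | ~D) | S = False
      ~E | ~D = False
        ~E = False
        ~D = False
The formula evaluates to True.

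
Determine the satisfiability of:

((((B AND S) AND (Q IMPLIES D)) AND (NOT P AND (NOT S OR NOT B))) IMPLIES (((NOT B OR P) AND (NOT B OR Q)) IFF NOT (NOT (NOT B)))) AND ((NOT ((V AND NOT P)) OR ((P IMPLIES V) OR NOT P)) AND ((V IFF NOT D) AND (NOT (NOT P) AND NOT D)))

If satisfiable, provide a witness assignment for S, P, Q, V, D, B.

S=T, P=T, Q=F, V=T, D=F, B=F

  (((B AND S) AND (Q IMPLIES D)) AND (NOT P AND (NOT S OR NOT B))) IMPLIES (((NOT B OR P) AND (NOT B OR Q)) IFF NOT (NOT (NOT B))) = True
    ((B AND S) AND (Q IMPLIES D)) AND (NOT P AND (NOT S OR NOT B)) = False
      (B AND S) AND (Q IMPLIES D) = False
        B AND S = False
        Q IMPLIES D = True
      NOT P AND (NOT S OR NOT B) = False
        NOT P = False
        NOT S OR NOT B = True
          NOT S = False
          NOT B = True
    ((NOT B OR P) AND (NOT B OR Q)) IFF NOT (NOT (NOT B)) = True
      (NOT B OR P) AND (NOT B OR Q) = True
        NOT B OR P = True
          NOT B = True
        NOT B OR Q = True
          NOT B = True
      NOT (NOT (NOT B)) = True
        NOT (NOT B) = False
          NOT B = True
  (NOT ((V AND NOT P)) OR ((P IMPLIES V) OR NOT P)) AND ((V IFF NOT D) AND (NOT (NOT P) AND NOT D)) = True
    NOT ((V AND NOT P)) OR ((P IMPLIES V) OR NOT P) = True
      NOT ((V AND NOT P)) = True
        V AND NOT P = False
          NOT P = False
      (P IMPLIES V) OR NOT P = True
        P IMPLIES V = True
        NOT P = False
    (V IFF NOT D) AND (NOT (NOT P) AND NOT D) = True
      V IFF NOT D = True
        NOT D = True
      NOT (NOT P) AND NOT D = True
        NOT (NOT P) = True
          NOT P = False
        NOT D = True
Both conjuncts True, so the formula holds.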